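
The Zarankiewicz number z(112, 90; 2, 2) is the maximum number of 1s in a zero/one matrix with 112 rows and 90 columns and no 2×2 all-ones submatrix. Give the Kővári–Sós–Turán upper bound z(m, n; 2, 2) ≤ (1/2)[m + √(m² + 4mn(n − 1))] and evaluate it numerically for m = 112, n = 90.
z(112, 90; 2, 2) ≤ (1/2)[112 + √(112² + 4·112·90·89)] = (1/2)[112 + √3601024] = 1004.8182

Kővári–Sós–Turán: let r_1, ..., r_112 be the row sums and z = Σ r_i the total number of 1s. Each pair of columns can share at most one row with both entries 1 (else a 2×2 all-ones block appears), so Σ_i C(r_i, 2) ≤ C(90, 2) = 4005. By convexity Σ_i C(r_i, 2) ≥ 112·C(z/112, 2) = z(z − 112)/(2·112), giving z² − 112z − 112·90·89 ≤ 0 and hence z ≤ (1/2)[112 + √(12544 + 4·897120)] = (1/2)[112 + √3601024] ≈ (1/2)(112 + 1897.6364) = 1004.8182.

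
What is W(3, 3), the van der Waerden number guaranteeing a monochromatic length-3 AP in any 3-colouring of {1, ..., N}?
W(3, 3) = 27

This is a classical value, W(3, 3) = 27, established by combining an explicit 3-colouring of {1, ..., 26} with no monochromatic 3-AP (giving the lower bound W(3, 3) > 26) and a finite case analysis / exhaustive computer search showing every 3-colouring of {1, ..., 27} has such an AP.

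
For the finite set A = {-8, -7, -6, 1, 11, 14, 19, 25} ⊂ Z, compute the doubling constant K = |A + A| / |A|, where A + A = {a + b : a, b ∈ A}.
K = |A + A| / |A| = 34/8 = 17/4

Enumerate A + A = {a + b : a, b ∈ A}. With |A| = 8, there are |A|^2 = 64 ordered sum pairs; collecting distinct values, A + A = {-16, -15, -14, -13, -12, -7, -6, -5, 2, 3, 4, 5, 6, 7, 8, 11, 12, 13, 15, 17, 18, 19, 20, 22, 25, 26, 28, 30, 33, 36, 38, 39, 44, 50}, so |A + A| = 34. Thus K = 34/8 = 17/4. For comparison, the minimum possible |A + A| over all 8-element sets is 2·8 − 1 = 15 (so min K = 15/8), attained only by arithmetic progressions.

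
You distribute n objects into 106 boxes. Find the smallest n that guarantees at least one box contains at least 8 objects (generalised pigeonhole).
n = (8 − 1)·106 + 1 = 743

By the generalised pigeonhole principle, to guarantee some box contains ≥ r objects we need more than (r − 1) · k objects total. Threshold: n = (r − 1) · k + 1. With r = 8 and k = 106: n = 7 · 106 + 1 = 742 + 1 = 743. For n = 742 = 7 · 106, we can put exactly 7 objects in every box, avoiding 8 in any single one — so 743 is tight.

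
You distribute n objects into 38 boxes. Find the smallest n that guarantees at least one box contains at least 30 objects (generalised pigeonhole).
n = (30 − 1)·38 + 1 = 1103

By the generalised pigeonhole principle, to guarantee some box contains ≥ r objects we need more than (r − 1) · k objects total. Threshold: n = (r − 1) · k + 1. With r = 30 and k = 38: n = 29 · 38 + 1 = 1102 + 1 = 1103. For n = 1102 = 29 · 38, we can put exactly 29 objects in every box, avoiding 30 in any single one — so 1103 is tight.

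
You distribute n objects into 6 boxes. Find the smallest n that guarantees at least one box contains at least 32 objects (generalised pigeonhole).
n = (32 − 1)·6 + 1 = 187

By the generalised pigeonhole principle, to guarantee some box contains ≥ r objects we need more than (r − 1) · k objects total. Threshold: n = (r − 1) · k + 1. With r = 32 and k = 6: n = 31 · 6 + 1 = 186 + 1 = 187. For n = 186 = 31 · 6, we can put exactly 31 objects in every box, avoiding 32 in any single one — so 187 is tight.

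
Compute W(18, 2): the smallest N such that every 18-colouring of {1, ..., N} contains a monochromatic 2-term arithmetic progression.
W(18, 2) = 18 + 1 = 19

A 2-term AP is any pair of integers, so a monochromatic 2-AP exists iff some colour is used at least twice. With 18 colours, the colouring i ↦ i on {1, ..., 18} uses each colour once, avoiding any monochromatic pair, so W(18, 2) > 18. For {1, ..., 19}, pigeonhole forces two integers of the same colour, which form a monochromatic 2-AP. Hence W(18, 2) = 19.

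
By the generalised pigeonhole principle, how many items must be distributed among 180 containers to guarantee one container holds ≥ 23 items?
n = (23 − 1)·180 + 1 = 3961

By the generalised pigeonhole principle, to guarantee some box contains ≥ r objects we need more than (r − 1) · k objects total. Threshold: n = (r − 1) · k + 1. With r = 23 and k = 180: n = 22 · 180 + 1 = 3960 + 1 = 3961. For n = 3960 = 22 · 180, we can put exactly 22 objects in every box, avoiding 23 in any single one — so 3961 is tight.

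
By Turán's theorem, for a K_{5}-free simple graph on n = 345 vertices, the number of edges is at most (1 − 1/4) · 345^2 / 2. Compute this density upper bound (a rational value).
Turán density bound = (3/4) · 345^2/2 = 357075/8 ≈ 44634.375

Turán's theorem: ex(n, K_{r+1}) is achieved by the complete r-partite Turán graph T(n, r) with parts as balanced as possible, and is at most (1 − 1/r) · n^2/2. For r = 4, n = 345: the density bound is (3/4) · 119025/2 = 357075/8 ≈ 44634.375. The integer-valued extremum is e(T(345, 4)) = 44634, which is strictly less than the density bound 357075/8 since 4 ∤ 345 (the parts of T(345, 4) cannot all be equal).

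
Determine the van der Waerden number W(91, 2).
W(91, 2) = 91 + 1 = 92

A 2-term AP is any pair of integers, so a monochromatic 2-AP exists iff some colour is used at least twice. With 91 colours, the colouring i ↦ i on {1, ..., 91} uses each colour once, avoiding any monochromatic pair, so W(91, 2) > 91. For {1, ..., 92}, pigeonhole forces two integers of the same colour, which form a monochromatic 2-AP. Hence W(91, 2) = 92.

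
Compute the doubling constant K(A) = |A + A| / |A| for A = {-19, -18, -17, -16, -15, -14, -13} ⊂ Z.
K = |A + A| / |A| = 13/7

Enumerate A + A = {a + b : a, b ∈ A}. With |A| = 7, there are |A|^2 = 49 ordered sum pairs; collecting distinct values, A + A = {-38, -37, -36, -35, -34, -33, -32, -31, -30, -29, -28, -27, -26}, so |A + A| = 13. Thus K = 13/7. Here |A + A| = 2|A| − 1 = 13, the minimum possible — so K = 13/7 is minimal, which holds iff A is an arithmetic progression.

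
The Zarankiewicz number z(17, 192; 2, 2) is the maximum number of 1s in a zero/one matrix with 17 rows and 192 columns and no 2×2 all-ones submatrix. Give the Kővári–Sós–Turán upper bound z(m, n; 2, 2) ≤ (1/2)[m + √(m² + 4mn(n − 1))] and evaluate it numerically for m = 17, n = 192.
z(17, 192; 2, 2) ≤ (1/2)[17 + √(17² + 4·17·192·191)] = (1/2)[17 + √2493985] = 798.1178

Kővári–Sós–Turán: let r_1, ..., r_17 be the row sums and z = Σ r_i the total number of 1s. Each pair of columns can share at most one row with both entries 1 (else a 2×2 all-ones block appears), so Σ_i C(r_i, 2) ≤ C(192, 2) = 18336. By convexity Σ_i C(r_i, 2) ≥ 17·C(z/17, 2) = z(z − 17)/(2·17), giving z² − 17z − 17·192·191 ≤ 0 and hence z ≤ (1/2)[17 + √(289 + 4·623424)] = (1/2)[17 + √2493985] ≈ (1/2)(17 + 1579.2356) = 798.1178.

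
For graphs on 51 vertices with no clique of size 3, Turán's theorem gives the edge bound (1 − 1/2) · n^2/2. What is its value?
Turán density bound = (1/2) · 51^2/2 = 2601/4 ≈ 650.25

Turán's theorem: ex(n, K_{r+1}) is achieved by the complete r-partite Turán graph T(n, r) with parts as balanced as possible, and is at most (1 − 1/r) · n^2/2. For r = 2, n = 51: the density bound is (1/2) · 2601/2 = 2601/4 ≈ 650.25. The integer-valued extremum is e(T(51, 2)) = 650, which is strictly less than the density bound 2601/4 since 2 ∤ 51 (the parts of T(51, 2) cannot all be equal).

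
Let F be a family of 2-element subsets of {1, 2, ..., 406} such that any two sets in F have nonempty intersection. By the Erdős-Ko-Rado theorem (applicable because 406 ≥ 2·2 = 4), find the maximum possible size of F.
max |F| = C(405, 1) = 405

Erdős-Ko-Rado (1961): when n ≥ 2k, max |F| = C(n−1, k−1). The bound is attained by the star {A : i ∈ A} for any fixed i ∈ [n]. Here C(406−1, 2−1) = C(405, 1) = 405.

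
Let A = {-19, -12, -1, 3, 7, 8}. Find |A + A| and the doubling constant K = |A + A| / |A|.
K = |A + A| / |A| = 20/6 = 10/3

Enumerate A + A = {a + b : a, b ∈ A}. With |A| = 6, there are |A|^2 = 36 ordered sum pairs; collecting distinct values, A + A = {-38, -31, -24, -20, -16, -13, -12, -11, -9, -5, -4, -2, 2, 6, 7, 10, 11, 14, 15, 16}, so |A + A| = 20. Thus K = 20/6 = 10/3. For comparison, the minimum possible |A + A| over all 6-element sets is 2·6 − 1 = 11 (so min K = 11/6), attained only by arithmetic progressions.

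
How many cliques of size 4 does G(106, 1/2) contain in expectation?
E[# K_4] = C(106, 4) · (1/2)^C(4, 2) = 4967690 / 2^6 = 2483845/32 = 77620.15625

For each 4-subset S of vertices (there are C(106, 4) = 4967690 such S), let X_S = 1 if S induces a K_4 (all C(4, 2) = 6 edges present). Then P(X_S = 1) = (1/2)^6 = 1/64. By linearity of expectation, E[# K_4] = C(106, 4) · (1/2)^6 = 4967690 / 64 = 2483845/32 = 77620.15625.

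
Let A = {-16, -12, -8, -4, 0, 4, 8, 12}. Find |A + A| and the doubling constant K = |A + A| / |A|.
K = |A + A| / |A| = 15/8

Enumerate A + A = {a + b : a, b ∈ A}. With |A| = 8, there are |A|^2 = 64 ordered sum pairs; collecting distinct values, A + A = {-32, -28, -24, -20, -16, -12, -8, -4, 0, 4, 8, 12, 16, 20, 24}, so |A + A| = 15. Thus K = 15/8. Here |A + A| = 2|A| − 1 = 15, the minimum possible — so K = 15/8 is minimal, which holds iff A is an arithmetic progression.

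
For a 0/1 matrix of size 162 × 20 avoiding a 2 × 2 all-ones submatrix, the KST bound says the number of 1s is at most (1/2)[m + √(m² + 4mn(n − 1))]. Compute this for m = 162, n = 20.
z(162, 20; 2, 2) ≤ (1/2)[162 + √(162² + 4·162·20·19)] = (1/2)[162 + √272484] = 342

Kővári–Sós–Turán: let r_1, ..., r_162 be the row sums and z = Σ r_i the total number of 1s. Each pair of columns can share at most one row with both entries 1 (else a 2×2 all-ones block appears), so Σ_i C(r_i, 2) ≤ C(20, 2) = 190. By convexity Σ_i C(r_i, 2) ≥ 162·C(z/162, 2) = z(z − 162)/(2·162), giving z² − 162z − 162·20·19 ≤ 0 and hence z ≤ (1/2)[162 + √(26244 + 4·61560)] = (1/2)[162 + √272484] ≈ (1/2)(162 + 522) = 342.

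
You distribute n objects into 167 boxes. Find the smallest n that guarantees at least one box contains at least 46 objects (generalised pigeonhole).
n = (46 − 1)·167 + 1 = 7516

By the generalised pigeonhole principle, to guarantee some box contains ≥ r objects we need more than (r − 1) · k objects total. Threshold: n = (r − 1) · k + 1. With r = 46 and k = 167: n = 45 · 167 + 1 = 7515 + 1 = 7516. For n = 7515 = 45 · 167, we can put exactly 45 objects in every box, avoiding 46 in any single one — so 7516 is tight.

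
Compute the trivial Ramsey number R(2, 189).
R(2, 189) = 189

R(2, k) = k for all k ≥ 2: in a 2-colouring of K_k, either some edge is red (a red K_2) or all edges are blue (a blue K_k). And K_{188} coloured all-blue has no blue K_189, so R(2, 189) > 188. Hence R(2, 189) = 189.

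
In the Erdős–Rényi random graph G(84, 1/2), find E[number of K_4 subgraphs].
E[# K_4] = C(84, 4) · (1/2)^C(4, 2) = 1929501 / 2^6 = 30148.453125

For each 4-subset S of vertices (there are C(84, 4) = 1929501 such S), let X_S = 1 if S induces a K_4 (all C(4, 2) = 6 edges present). Then P(X_S = 1) = (1/2)^6 = 1/64. By linearity of expectation, E[# K_4] = C(84, 4) · (1/2)^6 = 1929501 / 64 = 30148.453125.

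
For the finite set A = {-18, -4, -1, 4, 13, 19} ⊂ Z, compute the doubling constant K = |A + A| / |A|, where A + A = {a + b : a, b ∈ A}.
K = |A + A| / |A| = 20/6 = 10/3

Enumerate A + A = {a + b : a, b ∈ A}. With |A| = 6, there are |A|^2 = 36 ordered sum pairs; collecting distinct values, A + A = {-36, -22, -19, -14, -8, -5, -2, 0, 1, 3, 8, 9, 12, 15, 17, 18, 23, 26, 32, 38}, so |A + A| = 20. Thus K = 20/6 = 10/3. For comparison, the minimum possible |A + A| over all 6-element sets is 2·6 − 1 = 11 (so min K = 11/6), attained only by arithmetic progressions.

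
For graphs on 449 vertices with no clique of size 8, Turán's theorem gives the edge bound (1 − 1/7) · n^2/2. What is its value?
Turán density bound = (6/7) · 449^2/2 = 604803/7 ≈ 86400.4286

Turán's theorem: ex(n, K_{r+1}) is achieved by the complete r-partite Turán graph T(n, r) with parts as balanced as possible, and is at most (1 − 1/r) · n^2/2. For r = 7, n = 449: the density bound is (6/7) · 201601/2 = 604803/7 ≈ 86400.4286. The integer-valued extremum is e(T(449, 7)) = 86400, which is strictly less than the density bound 604803/7 since 7 ∤ 449 (the parts of T(449, 7) cannot all be equal).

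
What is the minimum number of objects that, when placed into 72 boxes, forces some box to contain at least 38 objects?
n = (38 − 1)·72 + 1 = 2665

By the generalised pigeonhole principle, to guarantee some box contains ≥ r objects we need more than (r − 1) · k objects total. Threshold: n = (r − 1) · k + 1. With r = 38 and k = 72: n = 37 · 72 + 1 = 2664 + 1 = 2665. For n = 2664 = 37 · 72, we can put exactly 37 objects in every box, avoiding 38 in any single one — so 2665 is tight.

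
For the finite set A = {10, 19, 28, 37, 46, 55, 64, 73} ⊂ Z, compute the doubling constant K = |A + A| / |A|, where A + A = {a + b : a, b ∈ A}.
K = |A + A| / |A| = 15/8

Enumerate A + A = {a + b : a, b ∈ A}. With |A| = 8, there are |A|^2 = 64 ordered sum pairs; collecting distinct values, A + A = {20, 29, 38, 47, 56, 65, 74, 83, 92, 101, 110, 119, 128, 137, 146}, so |A + A| = 15. Thus K = 15/8. Here |A + A| = 2|A| − 1 = 15, the minimum possible — so K = 15/8 is minimal, which holds iff A is an arithmetic progression.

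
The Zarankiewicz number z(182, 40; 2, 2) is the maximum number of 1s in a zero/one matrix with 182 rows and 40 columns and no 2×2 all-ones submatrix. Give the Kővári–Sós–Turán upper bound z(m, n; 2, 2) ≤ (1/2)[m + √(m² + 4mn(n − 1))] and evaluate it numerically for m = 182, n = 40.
z(182, 40; 2, 2) ≤ (1/2)[182 + √(182² + 4·182·40·39)] = (1/2)[182 + √1168804] = 631.5562

Kővári–Sós–Turán: let r_1, ..., r_182 be the row sums and z = Σ r_i the total number of 1s. Each pair of columns can share at most one row with both entries 1 (else a 2×2 all-ones block appears), so Σ_i C(r_i, 2) ≤ C(40, 2) = 780. By convexity Σ_i C(r_i, 2) ≥ 182·C(z/182, 2) = z(z − 182)/(2·182), giving z² − 182z − 182·40·39 ≤ 0 and hence z ≤ (1/2)[182 + √(33124 + 4·283920)] = (1/2)[182 + √1168804] ≈ (1/2)(182 + 1081.1124) = 631.5562.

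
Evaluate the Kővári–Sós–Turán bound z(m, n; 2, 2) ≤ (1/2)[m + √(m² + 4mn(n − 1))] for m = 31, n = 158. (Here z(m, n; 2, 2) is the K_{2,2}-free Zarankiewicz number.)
z(31, 158; 2, 2) ≤ (1/2)[31 + √(31² + 4·31·158·157)] = (1/2)[31 + √3076905] = 892.5554

Kővári–Sós–Turán: let r_1, ..., r_31 be the row sums and z = Σ r_i the total number of 1s. Each pair of columns can share at most one row with both entries 1 (else a 2×2 all-ones block appears), so Σ_i C(r_i, 2) ≤ C(158, 2) = 12403. By convexity Σ_i C(r_i, 2) ≥ 31·C(z/31, 2) = z(z − 31)/(2·31), giving z² − 31z − 31·158·157 ≤ 0 and hence z ≤ (1/2)[31 + √(961 + 4·768986)] = (1/2)[31 + √3076905] ≈ (1/2)(31 + 1754.1109) = 892.5554.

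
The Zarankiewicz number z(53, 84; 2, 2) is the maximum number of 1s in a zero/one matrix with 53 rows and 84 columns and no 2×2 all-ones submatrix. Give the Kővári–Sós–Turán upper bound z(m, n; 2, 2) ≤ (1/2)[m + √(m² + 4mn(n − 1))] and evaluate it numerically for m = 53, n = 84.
z(53, 84; 2, 2) ≤ (1/2)[53 + √(53² + 4·53·84·83)] = (1/2)[53 + √1480873] = 634.9556

Kővári–Sós–Turán: let r_1, ..., r_53 be the row sums and z = Σ r_i the total number of 1s. Each pair of columns can share at most one row with both entries 1 (else a 2×2 all-ones block appears), so Σ_i C(r_i, 2) ≤ C(84, 2) = 3486. By convexity Σ_i C(r_i, 2) ≥ 53·C(z/53, 2) = z(z − 53)/(2·53), giving z² − 53z − 53·84·83 ≤ 0 and hence z ≤ (1/2)[53 + √(2809 + 4·369516)] = (1/2)[53 + √1480873] ≈ (1/2)(53 + 1216.9113) = 634.9556.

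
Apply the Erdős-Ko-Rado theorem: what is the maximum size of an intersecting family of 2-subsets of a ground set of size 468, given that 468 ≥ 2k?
max |F| = C(467, 1) = 467

The Erdős-Ko-Rado theorem states: for n ≥ 2k, an intersecting family of k-subsets of an n-element set has size at most C(n − 1, k − 1), with equality for 'star' families {A ⊆ [n] : |A| = k, i ∈ A} (fix an element i). For n = 468, k = 2: C(467, 1) = 467.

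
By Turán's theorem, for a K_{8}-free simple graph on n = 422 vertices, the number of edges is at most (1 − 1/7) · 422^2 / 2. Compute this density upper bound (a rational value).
Turán density bound = (6/7) · 422^2/2 = 534252/7 ≈ 76321.7143

Turán's theorem: ex(n, K_{r+1}) is achieved by the complete r-partite Turán graph T(n, r) with parts as balanced as possible, and is at most (1 − 1/r) · n^2/2. For r = 7, n = 422: the density bound is (6/7) · 178084/2 = 534252/7 ≈ 76321.7143. The integer-valued extremum is e(T(422, 7)) = 76321, which is strictly less than the density bound 534252/7 since 7 ∤ 422 (the parts of T(422, 7) cannot all be equal).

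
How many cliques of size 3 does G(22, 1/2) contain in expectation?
E[# K_3] = C(22, 3) · (1/2)^C(3, 2) = 1540 / 2^3 = 385/2 = 192.5

For each 3-subset S of vertices (there are C(22, 3) = 1540 such S), let X_S = 1 if S induces a K_3 (all C(3, 2) = 3 edges present). Then P(X_S = 1) = (1/2)^3 = 1/8. By linearity of expectation, E[# K_3] = C(22, 3) · (1/2)^3 = 1540 / 8 = 385/2 = 192.5.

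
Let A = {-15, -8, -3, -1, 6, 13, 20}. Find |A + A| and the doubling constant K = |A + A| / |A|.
K = |A + A| / |A| = 18/7

Enumerate A + A = {a + b : a, b ∈ A}. With |A| = 7, there are |A|^2 = 49 ordered sum pairs; collecting distinct values, A + A = {-30, -23, -18, -16, -11, -9, -6, -4, -2, 3, 5, 10, 12, 17, 19, 26, 33, 40}, so |A + A| = 18. Thus K = 18/7. For comparison, the minimum possible |A + A| over all 7-element sets is 2·7 − 1 = 13 (so min K = 13/7), attained only by arithmetic progressions.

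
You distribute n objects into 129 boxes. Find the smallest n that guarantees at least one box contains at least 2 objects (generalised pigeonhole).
n = (2 − 1)·129 + 1 = 130

By the generalised pigeonhole principle, to guarantee some box contains ≥ r objects we need more than (r − 1) · k objects total. Threshold: n = (r − 1) · k + 1. With r = 2 and k = 129: n = 1 · 129 + 1 = 129 + 1 = 130. For n = 129 = 1 · 129, we can put exactly 1 objects in every box, avoiding 2 in any single one — so 130 is tight.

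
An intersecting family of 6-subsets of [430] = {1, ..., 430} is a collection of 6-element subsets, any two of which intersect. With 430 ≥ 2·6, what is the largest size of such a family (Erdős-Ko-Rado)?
max |F| = C(429, 5) = 118289506335

Erdős-Ko-Rado (1961): when n ≥ 2k, max |F| = C(n−1, k−1). The bound is attained by the star {A : i ∈ A} for any fixed i ∈ [n]. Here C(430−1, 6−1) = C(429, 5) = 118289506335.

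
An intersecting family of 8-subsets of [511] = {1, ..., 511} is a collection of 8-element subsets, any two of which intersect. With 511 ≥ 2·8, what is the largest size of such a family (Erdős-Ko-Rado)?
max |F| = C(510, 7) = 1708447057008120

Erdős-Ko-Rado (1961): when n ≥ 2k, max |F| = C(n−1, k−1). The bound is attained by the star {A : i ∈ A} for any fixed i ∈ [n]. Here C(511−1, 8−1) = C(510, 7) = 1708447057008120.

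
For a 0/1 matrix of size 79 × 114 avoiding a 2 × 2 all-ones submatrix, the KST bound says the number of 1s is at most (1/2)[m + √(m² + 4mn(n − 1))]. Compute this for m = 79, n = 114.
z(79, 114; 2, 2) ≤ (1/2)[79 + √(79² + 4·79·114·113)] = (1/2)[79 + √4076953] = 1049.0733

Kővári–Sós–Turán: let r_1, ..., r_79 be the row sums and z = Σ r_i the total number of 1s. Each pair of columns can share at most one row with both entries 1 (else a 2×2 all-ones block appears), so Σ_i C(r_i, 2) ≤ C(114, 2) = 6441. By convexity Σ_i C(r_i, 2) ≥ 79·C(z/79, 2) = z(z − 79)/(2·79), giving z² − 79z − 79·114·113 ≤ 0 and hence z ≤ (1/2)[79 + √(6241 + 4·1017678)] = (1/2)[79 + √4076953] ≈ (1/2)(79 + 2019.1466) = 1049.0733.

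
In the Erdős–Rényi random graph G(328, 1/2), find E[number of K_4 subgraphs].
E[# K_4] = C(328, 4) · (1/2)^C(4, 2) = 473490550 / 2^6 = 236745275/32 = 7398289.84375

For each 4-subset S of vertices (there are C(328, 4) = 473490550 such S), let X_S = 1 if S induces a K_4 (all C(4, 2) = 6 edges present). Then P(X_S = 1) = (1/2)^6 = 1/64. By linearity of expectation, E[# K_4] = C(328, 4) · (1/2)^6 = 473490550 / 64 = 236745275/32 = 7398289.84375.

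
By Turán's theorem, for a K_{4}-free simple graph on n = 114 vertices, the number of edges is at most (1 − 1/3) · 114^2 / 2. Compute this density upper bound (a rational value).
Turán density bound = (2/3) · 114^2/2 = 4332

Turán's theorem: ex(n, K_{r+1}) is achieved by the complete r-partite Turán graph T(n, r) with parts as balanced as possible, and is at most (1 − 1/r) · n^2/2. For r = 3, n = 114: the density bound is (2/3) · 12996/2 = 4332. Since 3 ∣ 114, the Turán graph T(114, 3) has parts of equal size 38, and its edge count e(T(114, 3)) = 4332 attains the density bound exactly.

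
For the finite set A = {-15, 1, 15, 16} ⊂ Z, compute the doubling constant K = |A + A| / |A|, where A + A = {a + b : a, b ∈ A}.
K = |A + A| / |A| = 10/4 = 5/2

Enumerate A + A = {a + b : a, b ∈ A}. With |A| = 4, there are |A|^2 = 16 ordered sum pairs; collecting distinct values, A + A = {-30, -14, 0, 1, 2, 16, 17, 30, 31, 32}, so |A + A| = 10. Thus K = 10/4 = 5/2. For comparison, the minimum possible |A + A| over all 4-element sets is 2·4 − 1 = 7 (so min K = 7/4), attained only by arithmetic progressions.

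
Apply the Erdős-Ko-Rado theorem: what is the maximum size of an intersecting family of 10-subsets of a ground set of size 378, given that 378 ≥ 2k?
max |F| = C(377, 9) = 385055032424079875

Erdős-Ko-Rado (1961): when n ≥ 2k, max |F| = C(n−1, k−1). The bound is attained by the star {A : i ∈ A} for any fixed i ∈ [n]. Here C(378−1, 10−1) = C(377, 9) = 385055032424079875.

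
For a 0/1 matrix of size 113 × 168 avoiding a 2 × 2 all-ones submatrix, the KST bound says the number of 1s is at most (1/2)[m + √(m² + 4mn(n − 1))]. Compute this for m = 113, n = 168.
z(113, 168; 2, 2) ≤ (1/2)[113 + √(113² + 4·113·168·167)] = (1/2)[113 + √12694081] = 1837.9377

Kővári–Sós–Turán: let r_1, ..., r_113 be the row sums and z = Σ r_i the total number of 1s. Each pair of columns can share at most one row with both entries 1 (else a 2×2 all-ones block appears), so Σ_i C(r_i, 2) ≤ C(168, 2) = 14028. By convexity Σ_i C(r_i, 2) ≥ 113·C(z/113, 2) = z(z − 113)/(2·113), giving z² − 113z − 113·168·167 ≤ 0 and hence z ≤ (1/2)[113 + √(12769 + 4·3170328)] = (1/2)[113 + √12694081] ≈ (1/2)(113 + 3562.8754) = 1837.9377.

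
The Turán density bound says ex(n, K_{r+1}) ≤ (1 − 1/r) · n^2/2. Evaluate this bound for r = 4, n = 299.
Turán density bound = (3/4) · 299^2/2 = 268203/8 ≈ 33525.375

Turán's theorem: ex(n, K_{r+1}) is achieved by the complete r-partite Turán graph T(n, r) with parts as balanced as possible, and is at most (1 − 1/r) · n^2/2. For r = 4, n = 299: the density bound is (3/4) · 89401/2 = 268203/8 ≈ 33525.375. The integer-valued extremum is e(T(299, 4)) = 33525, which is strictly less than the density bound 268203/8 since 4 ∤ 299 (the parts of T(299, 4) cannot all be equal).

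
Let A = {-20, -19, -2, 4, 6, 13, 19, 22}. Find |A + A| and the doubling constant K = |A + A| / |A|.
K = |A + A| / |A| = 33/8

Enumerate A + A = {a + b : a, b ∈ A}. With |A| = 8, there are |A|^2 = 64 ordered sum pairs; collecting distinct values, A + A = {-40, -39, -38, -22, -21, -16, -15, -14, -13, -7, -6, -4, -1, 0, 2, 3, 4, 8, 10, 11, 12, 17, 19, 20, 23, 25, 26, 28, 32, 35, 38, 41, 44}, so |A + A| = 33. Thus K = 33/8. For comparison, the minimum possible |A + A| over all 8-element sets is 2·8 − 1 = 15 (so min K = 15/8), attained only by arithmetic progressions.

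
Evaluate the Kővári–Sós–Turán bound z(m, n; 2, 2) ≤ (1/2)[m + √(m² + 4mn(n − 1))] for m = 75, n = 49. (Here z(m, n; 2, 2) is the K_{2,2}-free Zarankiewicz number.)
z(75, 49; 2, 2) ≤ (1/2)[75 + √(75² + 4·75·49·48)] = (1/2)[75 + √711225] = 459.1708

Kővári–Sós–Turán: let r_1, ..., r_75 be the row sums and z = Σ r_i the total number of 1s. Each pair of columns can share at most one row with both entries 1 (else a 2×2 all-ones block appears), so Σ_i C(r_i, 2) ≤ C(49, 2) = 1176. By convexity Σ_i C(r_i, 2) ≥ 75·C(z/75, 2) = z(z − 75)/(2·75), giving z² − 75z − 75·49·48 ≤ 0 and hence z ≤ (1/2)[75 + √(5625 + 4·176400)] = (1/2)[75 + √711225] ≈ (1/2)(75 + 843.3416) = 459.1708.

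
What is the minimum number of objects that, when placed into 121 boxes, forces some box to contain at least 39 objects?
n = (39 − 1)·121 + 1 = 4599

By the generalised pigeonhole principle, to guarantee some box contains ≥ r objects we need more than (r − 1) · k objects total. Threshold: n = (r − 1) · k + 1. With r = 39 and k = 121: n = 38 · 121 + 1 = 4598 + 1 = 4599. For n = 4598 = 38 · 121, we can put exactly 38 objects in every box, avoiding 39 in any single one — so 4599 is tight.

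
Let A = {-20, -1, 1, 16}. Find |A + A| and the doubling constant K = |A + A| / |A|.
K = |A + A| / |A| = 10/4 = 5/2

Enumerate A + A = {a + b : a, b ∈ A}. With |A| = 4, there are |A|^2 = 16 ordered sum pairs; collecting distinct values, A + A = {-40, -21, -19, -4, -2, 0, 2, 15, 17, 32}, so |A + A| = 10. Thus K = 10/4 = 5/2. For comparison, the minimum possible |A + A| over all 4-element sets is 2·4 − 1 = 7 (so min K = 7/4), attained only by arithmetic progressions.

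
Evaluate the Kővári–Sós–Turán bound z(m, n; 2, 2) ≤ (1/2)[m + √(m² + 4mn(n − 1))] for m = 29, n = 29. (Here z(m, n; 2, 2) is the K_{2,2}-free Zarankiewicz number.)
z(29, 29; 2, 2) ≤ (1/2)[29 + √(29² + 4·29·29·28)] = (1/2)[29 + √95033] = 168.6371

Kővári–Sós–Turán: let r_1, ..., r_29 be the row sums and z = Σ r_i the total number of 1s. Each pair of columns can share at most one row with both entries 1 (else a 2×2 all-ones block appears), so Σ_i C(r_i, 2) ≤ C(29, 2) = 406. By convexity Σ_i C(r_i, 2) ≥ 29·C(z/29, 2) = z(z − 29)/(2·29), giving z² − 29z − 29·29·28 ≤ 0 and hence z ≤ (1/2)[29 + √(841 + 4·23548)] = (1/2)[29 + √95033] ≈ (1/2)(29 + 308.2742) = 168.6371.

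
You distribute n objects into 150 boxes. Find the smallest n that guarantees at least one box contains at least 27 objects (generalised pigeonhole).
n = (27 − 1)·150 + 1 = 3901

By the generalised pigeonhole principle, to guarantee some box contains ≥ r objects we need more than (r − 1) · k objects total. Threshold: n = (r − 1) · k + 1. With r = 27 and k = 150: n = 26 · 150 + 1 = 3900 + 1 = 3901. For n = 3900 = 26 · 150, we can put exactly 26 objects in every box, avoiding 27 in any single one — so 3901 is tight.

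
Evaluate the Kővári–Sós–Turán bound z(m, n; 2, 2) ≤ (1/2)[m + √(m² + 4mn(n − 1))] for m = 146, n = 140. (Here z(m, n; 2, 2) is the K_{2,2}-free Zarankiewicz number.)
z(146, 140; 2, 2) ≤ (1/2)[146 + √(146² + 4·146·140·139)] = (1/2)[146 + √11385956] = 1760.1541

Kővári–Sós–Turán: let r_1, ..., r_146 be the row sums and z = Σ r_i the total number of 1s. Each pair of columns can share at most one row with both entries 1 (else a 2×2 all-ones block appears), so Σ_i C(r_i, 2) ≤ C(140, 2) = 9730. By convexity Σ_i C(r_i, 2) ≥ 146·C(z/146, 2) = z(z − 146)/(2·146), giving z² − 146z − 146·140·139 ≤ 0 and hence z ≤ (1/2)[146 + √(21316 + 4·2841160)] = (1/2)[146 + √11385956] ≈ (1/2)(146 + 3374.3082) = 1760.1541.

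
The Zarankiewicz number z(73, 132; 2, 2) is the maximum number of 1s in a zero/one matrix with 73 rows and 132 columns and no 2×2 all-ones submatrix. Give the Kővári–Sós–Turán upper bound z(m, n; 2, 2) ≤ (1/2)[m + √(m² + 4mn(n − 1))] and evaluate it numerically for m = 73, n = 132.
z(73, 132; 2, 2) ≤ (1/2)[73 + √(73² + 4·73·132·131)] = (1/2)[73 + √5054593] = 1160.6211

Kővári–Sós–Turán: let r_1, ..., r_73 be the row sums and z = Σ r_i the total number of 1s. Each pair of columns can share at most one row with both entries 1 (else a 2×2 all-ones block appears), so Σ_i C(r_i, 2) ≤ C(132, 2) = 8646. By convexity Σ_i C(r_i, 2) ≥ 73·C(z/73, 2) = z(z − 73)/(2·73), giving z² − 73z − 73·132·131 ≤ 0 and hence z ≤ (1/2)[73 + √(5329 + 4·1262316)] = (1/2)[73 + √5054593] ≈ (1/2)(73 + 2248.2422) = 1160.6211.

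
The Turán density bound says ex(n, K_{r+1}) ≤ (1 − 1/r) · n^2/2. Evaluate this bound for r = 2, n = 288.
Turán density bound = (1/2) · 288^2/2 = 20736

Turán's theorem: ex(n, K_{r+1}) is achieved by the complete r-partite Turán graph T(n, r) with parts as balanced as possible, and is at most (1 − 1/r) · n^2/2. For r = 2, n = 288: the density bound is (1/2) · 82944/2 = 20736. Since 2 ∣ 288, the Turán graph T(288, 2) has parts of equal size 144, and its edge count e(T(288, 2)) = 20736 attains the density bound exactly.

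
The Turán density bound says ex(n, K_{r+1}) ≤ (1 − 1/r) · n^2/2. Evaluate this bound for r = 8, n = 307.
Turán density bound = (7/8) · 307^2/2 = 659743/16 ≈ 41233.9375

Turán's theorem: ex(n, K_{r+1}) is achieved by the complete r-partite Turán graph T(n, r) with parts as balanced as possible, and is at most (1 − 1/r) · n^2/2. For r = 8, n = 307: the density bound is (7/8) · 94249/2 = 659743/16 ≈ 41233.9375. The integer-valued extremum is e(T(307, 8)) = 41233, which is strictly less than the density bound 659743/16 since 8 ∤ 307 (the parts of T(307, 8) cannot all be equal).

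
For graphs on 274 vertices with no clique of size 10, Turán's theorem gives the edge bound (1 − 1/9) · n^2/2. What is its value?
Turán density bound = (8/9) · 274^2/2 = 300304/9 ≈ 33367.1111

Turán's theorem: ex(n, K_{r+1}) is achieved by the complete r-partite Turán graph T(n, r) with parts as balanced as possible, and is at most (1 − 1/r) · n^2/2. For r = 9, n = 274: the density bound is (8/9) · 75076/2 = 300304/9 ≈ 33367.1111. The integer-valued extremum is e(T(274, 9)) = 33366, which is strictly less than the density bound 300304/9 since 9 ∤ 274 (the parts of T(274, 9) cannot all be equal).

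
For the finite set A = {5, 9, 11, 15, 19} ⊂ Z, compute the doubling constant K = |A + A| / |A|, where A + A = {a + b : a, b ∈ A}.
K = |A + A| / |A| = 12/5

Enumerate A + A = {a + b : a, b ∈ A}. With |A| = 5, there are |A|^2 = 25 ordered sum pairs; collecting distinct values, A + A = {10, 14, 16, 18, 20, 22, 24, 26, 28, 30, 34, 38}, so |A + A| = 12. Thus K = 12/5. For comparison, the minimum possible |A + A| over all 5-element sets is 2·5 − 1 = 9 (so min K = 9/5), attained only by arithmetic progressions.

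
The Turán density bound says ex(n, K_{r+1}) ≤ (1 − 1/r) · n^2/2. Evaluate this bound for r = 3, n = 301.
Turán density bound = (2/3) · 301^2/2 = 90601/3 ≈ 30200.3333

Turán's theorem: ex(n, K_{r+1}) is achieved by the complete r-partite Turán graph T(n, r) with parts as balanced as possible, and is at most (1 − 1/r) · n^2/2. For r = 3, n = 301: the density bound is (2/3) · 90601/2 = 90601/3 ≈ 30200.3333. The integer-valued extremum is e(T(301, 3)) = 30200, which is strictly less than the density bound 90601/3 since 3 ∤ 301 (the parts of T(301, 3) cannot all be equal).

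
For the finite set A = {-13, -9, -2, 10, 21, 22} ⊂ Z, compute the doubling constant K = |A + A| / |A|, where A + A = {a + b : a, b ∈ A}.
K = |A + A| / |A| = 19/6

Enumerate A + A = {a + b : a, b ∈ A}. With |A| = 6, there are |A|^2 = 36 ordered sum pairs; collecting distinct values, A + A = {-26, -22, -18, -15, -11, -4, -3, 1, 8, 9, 12, 13, 19, 20, 31, 32, 42, 43, 44}, so |A + A| = 19. Thus K = 19/6. For comparison, the minimum possible |A + A| over all 6-element sets is 2·6 − 1 = 11 (so min K = 11/6), attained only by arithmetic progressions.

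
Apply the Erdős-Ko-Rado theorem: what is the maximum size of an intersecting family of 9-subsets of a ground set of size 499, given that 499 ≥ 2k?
max |F| = C(498, 8) = 88669150269219234

The Erdős-Ko-Rado theorem states: for n ≥ 2k, an intersecting family of k-subsets of an n-element set has size at most C(n − 1, k − 1), with equality for 'star' families {A ⊆ [n] : |A| = k, i ∈ A} (fix an element i). For n = 499, k = 9: C(498, 8) = 88669150269219234.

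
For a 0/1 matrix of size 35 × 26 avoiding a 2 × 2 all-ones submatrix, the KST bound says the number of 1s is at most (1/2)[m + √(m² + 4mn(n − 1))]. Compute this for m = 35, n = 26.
z(35, 26; 2, 2) ≤ (1/2)[35 + √(35² + 4·35·26·25)] = (1/2)[35 + √92225] = 169.3428

Kővári–Sós–Turán: let r_1, ..., r_35 be the row sums and z = Σ r_i the total number of 1s. Each pair of columns can share at most one row with both entries 1 (else a 2×2 all-ones block appears), so Σ_i C(r_i, 2) ≤ C(26, 2) = 325. By convexity Σ_i C(r_i, 2) ≥ 35·C(z/35, 2) = z(z − 35)/(2·35), giving z² − 35z − 35·26·25 ≤ 0 and hence z ≤ (1/2)[35 + √(1225 + 4·22750)] = (1/2)[35 + √92225] ≈ (1/2)(35 + 303.6857) = 169.3428.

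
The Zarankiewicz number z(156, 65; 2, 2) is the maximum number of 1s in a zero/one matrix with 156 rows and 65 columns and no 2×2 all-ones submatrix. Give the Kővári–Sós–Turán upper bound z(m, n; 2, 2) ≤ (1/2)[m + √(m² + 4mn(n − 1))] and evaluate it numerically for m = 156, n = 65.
z(156, 65; 2, 2) ≤ (1/2)[156 + √(156² + 4·156·65·64)] = (1/2)[156 + √2620176] = 887.3479

Kővári–Sós–Turán: let r_1, ..., r_156 be the row sums and z = Σ r_i the total number of 1s. Each pair of columns can share at most one row with both entries 1 (else a 2×2 all-ones block appears), so Σ_i C(r_i, 2) ≤ C(65, 2) = 2080. By convexity Σ_i C(r_i, 2) ≥ 156·C(z/156, 2) = z(z − 156)/(2·156), giving z² − 156z − 156·65·64 ≤ 0 and hence z ≤ (1/2)[156 + √(24336 + 4·648960)] = (1/2)[156 + √2620176] ≈ (1/2)(156 + 1618.6958) = 887.3479.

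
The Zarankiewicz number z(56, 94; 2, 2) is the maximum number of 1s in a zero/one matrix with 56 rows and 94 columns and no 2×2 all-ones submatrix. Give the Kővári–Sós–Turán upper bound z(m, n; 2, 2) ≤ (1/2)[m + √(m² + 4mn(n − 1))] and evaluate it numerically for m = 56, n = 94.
z(56, 94; 2, 2) ≤ (1/2)[56 + √(56² + 4·56·94·93)] = (1/2)[56 + √1961344] = 728.24

Kővári–Sós–Turán: let r_1, ..., r_56 be the row sums and z = Σ r_i the total number of 1s. Each pair of columns can share at most one row with both entries 1 (else a 2×2 all-ones block appears), so Σ_i C(r_i, 2) ≤ C(94, 2) = 4371. By convexity Σ_i C(r_i, 2) ≥ 56·C(z/56, 2) = z(z − 56)/(2·56), giving z² − 56z − 56·94·93 ≤ 0 and hence z ≤ (1/2)[56 + √(3136 + 4·489552)] = (1/2)[56 + √1961344] ≈ (1/2)(56 + 1400.4799) = 728.24.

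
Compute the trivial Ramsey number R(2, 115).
R(2, 115) = 115

R(2, k) = k for all k ≥ 2: in a 2-colouring of K_k, either some edge is red (a red K_2) or all edges are blue (a blue K_k). And K_{114} coloured all-blue has no blue K_115, so R(2, 115) > 114. Hence R(2, 115) = 115.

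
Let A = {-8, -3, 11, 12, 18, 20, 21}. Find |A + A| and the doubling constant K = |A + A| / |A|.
K = |A + A| / |A| = 27/7

Enumerate A + A = {a + b : a, b ∈ A}. With |A| = 7, there are |A|^2 = 49 ordered sum pairs; collecting distinct values, A + A = {-16, -11, -6, 3, 4, 8, 9, 10, 12, 13, 15, 17, 18, 22, 23, 24, 29, 30, 31, 32, 33, 36, 38, 39, 40, 41, 42}, so |A + A| = 27. Thus K = 27/7. For comparison, the minimum possible |A + A| over all 7-element sets is 2·7 − 1 = 13 (so min K = 13/7), attained only by arithmetic progressions.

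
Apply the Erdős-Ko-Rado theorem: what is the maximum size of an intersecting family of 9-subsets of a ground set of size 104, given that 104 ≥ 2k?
max |F| = C(103, 8) = 237762021420

The Erdős-Ko-Rado theorem states: for n ≥ 2k, an intersecting family of k-subsets of an n-element set has size at most C(n − 1, k − 1), with equality for 'star' families {A ⊆ [n] : |A| = k, i ∈ A} (fix an element i). For n = 104, k = 9: C(103, 8) = 237762021420.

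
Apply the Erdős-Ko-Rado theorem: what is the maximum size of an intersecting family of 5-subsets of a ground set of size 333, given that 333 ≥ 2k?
max |F| = C(332, 4) = 497123935

The Erdős-Ko-Rado theorem states: for n ≥ 2k, an intersecting family of k-subsets of an n-element set has size at most C(n − 1, k − 1), with equality for 'star' families {A ⊆ [n] : |A| = k, i ∈ A} (fix an element i). For n = 333, k = 5: C(332, 4) = 497123935.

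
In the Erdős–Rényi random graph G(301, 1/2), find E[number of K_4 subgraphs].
E[# K_4] = C(301, 4) · (1/2)^C(4, 2) = 335246275 / 2^6 = 5238223.046875

For each 4-subset S of vertices (there are C(301, 4) = 335246275 such S), let X_S = 1 if S induces a K_4 (all C(4, 2) = 6 edges present). Then P(X_S = 1) = (1/2)^6 = 1/64. By linearity of expectation, E[# K_4] = C(301, 4) · (1/2)^6 = 335246275 / 64 = 5238223.046875.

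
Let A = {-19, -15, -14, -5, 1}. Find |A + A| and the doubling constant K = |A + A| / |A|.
K = |A + A| / |A| = 15/5 = 3

Enumerate A + A = {a + b : a, b ∈ A}. With |A| = 5, there are |A|^2 = 25 ordered sum pairs; collecting distinct values, A + A = {-38, -34, -33, -30, -29, -28, -24, -20, -19, -18, -14, -13, -10, -4, 2}, so |A + A| = 15. Thus K = 15/5 = 3. For comparison, the minimum possible |A + A| over all 5-element sets is 2·5 − 1 = 9 (so min K = 9/5), attained only by arithmetic progressions.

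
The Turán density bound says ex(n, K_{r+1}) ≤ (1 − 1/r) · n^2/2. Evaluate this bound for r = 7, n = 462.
Turán density bound = (6/7) · 462^2/2 = 91476

Turán's theorem: ex(n, K_{r+1}) is achieved by the complete r-partite Turán graph T(n, r) with parts as balanced as possible, and is at most (1 − 1/r) · n^2/2. For r = 7, n = 462: the density bound is (6/7) · 213444/2 = 91476. Since 7 ∣ 462, the Turán graph T(462, 7) has parts of equal size 66, and its edge count e(T(462, 7)) = 91476 attains the density bound exactly.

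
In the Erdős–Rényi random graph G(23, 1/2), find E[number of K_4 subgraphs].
E[# K_4] = C(23, 4) · (1/2)^C(4, 2) = 8855 / 2^6 = 138.359375

For each 4-subset S of vertices (there are C(23, 4) = 8855 such S), let X_S = 1 if S induces a K_4 (all C(4, 2) = 6 edges present). Then P(X_S = 1) = (1/2)^6 = 1/64. By linearity of expectation, E[# K_4] = C(23, 4) · (1/2)^6 = 8855 / 64 = 138.359375.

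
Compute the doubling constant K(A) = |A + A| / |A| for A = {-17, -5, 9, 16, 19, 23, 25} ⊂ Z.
K = |A + A| / |A| = 26/7

Enumerate A + A = {a + b : a, b ∈ A}. With |A| = 7, there are |A|^2 = 49 ordered sum pairs; collecting distinct values, A + A = {-34, -22, -10, -8, -1, 2, 4, 6, 8, 11, 14, 18, 20, 25, 28, 32, 34, 35, 38, 39, 41, 42, 44, 46, 48, 50}, so |A + A| = 26. Thus K = 26/7. For comparison, the minimum possible |A + A| over all 7-element sets is 2·7 − 1 = 13 (so min K = 13/7), attained only by arithmetic progressions.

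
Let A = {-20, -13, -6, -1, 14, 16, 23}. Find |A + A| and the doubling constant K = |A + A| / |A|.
K = |A + A| / |A| = 25/7

Enumerate A + A = {a + b : a, b ∈ A}. With |A| = 7, there are |A|^2 = 49 ordered sum pairs; collecting distinct values, A + A = {-40, -33, -26, -21, -19, -14, -12, -7, -6, -4, -2, 1, 3, 8, 10, 13, 15, 17, 22, 28, 30, 32, 37, 39, 46}, so |A + A| = 25. Thus K = 25/7. For comparison, the minimum possible |A + A| over all 7-element sets is 2·7 − 1 = 13 (so min K = 13/7), attained only by arithmetic progressions.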